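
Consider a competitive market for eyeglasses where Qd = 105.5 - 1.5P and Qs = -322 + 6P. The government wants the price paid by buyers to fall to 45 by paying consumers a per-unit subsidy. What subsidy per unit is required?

At a buyer price of 45, quantity demanded is 105.5 − 1.5·45 = 38.
Sellers supply 38 only when they receive Ps with -322 + 6·Ps = 38, i.e. Ps = 60.
s = Ps − Pb = 60 − 45 = 15.

Required subsidy s = 15 per unit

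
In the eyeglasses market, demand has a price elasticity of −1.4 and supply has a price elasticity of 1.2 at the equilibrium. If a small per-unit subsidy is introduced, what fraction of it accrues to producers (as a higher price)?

Producer share = 7/13

For a small subsidy around the equilibrium, the benefit split depends on the relative slopes, which at a point are proportional to the elasticities.
Buyer share = εs/(εs + |εd|) = 1.2/(1.2 + 1.4) = 6/13; seller share = |εd|/(εs + |εd|) = 7/13.
So producers capture 7/13 of the subsidy.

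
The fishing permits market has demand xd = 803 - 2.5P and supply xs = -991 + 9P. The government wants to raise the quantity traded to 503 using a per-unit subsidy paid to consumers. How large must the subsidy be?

Required subsidy s = 46 per unit

At x = 503, invert demand for the buyer price: Pb = (803 − 503)/2.5 = 120; invert supply for the seller price: Ps = (503 − (-991))/9 = 166.
The subsidy must fill the gap: s = Ps − Pb = 166 − 120 = 46.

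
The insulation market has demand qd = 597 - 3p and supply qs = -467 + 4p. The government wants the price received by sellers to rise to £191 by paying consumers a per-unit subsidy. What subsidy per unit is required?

At a seller price of 191, quantity supplied is -467 + 4·191 = 297.
Buyers absorb 297 only when they pay pb with 597 − 3·pb = 297, i.e. pb = 100.
s = ps − pb = 191 − 100 = 91.

Required subsidy s = £91 per unit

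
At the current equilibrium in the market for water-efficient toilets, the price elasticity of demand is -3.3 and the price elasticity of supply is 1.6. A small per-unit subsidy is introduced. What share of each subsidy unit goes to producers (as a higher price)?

Producer share = 33/49

For a small subsidy around the equilibrium, the benefit split depends on the relative slopes, which at a point are proportional to the elasticities.
Buyer share = εs/(εs + |εd|) = 1.6/(1.6 + 3.3) = 16/49; seller share = |εd|/(εs + |εd|) = 33/49.
So producers capture 33/49 of the subsidy.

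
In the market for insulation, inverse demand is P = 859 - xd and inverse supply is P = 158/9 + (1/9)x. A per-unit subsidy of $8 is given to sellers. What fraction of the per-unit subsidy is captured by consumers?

Pre-subsidy: 859 - x = 158/9 + (1/9)x gives x* = 757.3 and P* = 101.7.
With the subsidy, sellers receive Ps = Pb + 8 for each unit, where Pb is the price buyers pay.
On the curves, Pb = 859 - x and Ps = 158/9 + (1/9)x; the wedge Ps − Pb = 8 gives 158/9 + (1/9)x − (859 - x) = 8, so x' = 764.5.
Then Pb = 859 − 1·764.5 = 94.5 and Ps = 158/9 + (1/9)·764.5 = 102.5.
Buyers' price falls by P* − Pb = 101.7 − 94.5 = 7.2; sellers' price rises by Ps − P* = 102.5 − 101.7 = 0.8.
So consumers capture 7.2/8 = 0.9 of each unit of subsidy.

Consumer share = 0.9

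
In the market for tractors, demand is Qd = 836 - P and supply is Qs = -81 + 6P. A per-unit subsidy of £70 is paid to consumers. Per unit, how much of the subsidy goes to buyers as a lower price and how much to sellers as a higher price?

Pre-subsidy: 836 - P = -81 + 6P gives P* = 131, Q* = 705.
With the rebate, buyers effectively pay Pb = Ps − 70, where Ps is the price sellers receive.
Demand in terms of Ps becomes Qd = 836 − 1(Ps − 70) = 906 - Ps. Setting this equal to supply: 906 - Ps = -81 + 6Ps, so Ps = 141.
Buyers pay Pb = 141 − 70 = 71; Q' = -81 + 6·141 = 765.
Buyers' price falls by P* − Pb = 131 − 71 = 60; sellers' price rises by Ps − P* = 141 − 131 = 10.

Buyers gain £60 per unit; sellers gain £10 per unit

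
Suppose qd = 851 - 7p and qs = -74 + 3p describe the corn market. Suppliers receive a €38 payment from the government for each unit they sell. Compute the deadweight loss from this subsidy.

Deadweight loss = €1516.2

Pre-subsidy: 851 - 7p = -74 + 3p gives p* = 92.5, q* = 203.5.
With the subsidy, sellers receive ps = pb + 38 for each unit, where pb is the price buyers pay.
Supply in terms of pb becomes qs = -74 + 3(pb + 38) = 40 + 3pb. Setting this equal to demand: 851 - 7pb = 40 + 3pb, so pb = 81.1.
Sellers receive ps = 81.1 + 38 = 119.1; q' = 851 − 7·81.1 = 283.3.
The subsidy expands output by 283.3 − 203.5 = 79.8 past the efficient level; on those units the gap between marginal cost and willingness to pay runs from 0 up to 38.
DWL = ½ × 38 × 79.8 = 1516.2.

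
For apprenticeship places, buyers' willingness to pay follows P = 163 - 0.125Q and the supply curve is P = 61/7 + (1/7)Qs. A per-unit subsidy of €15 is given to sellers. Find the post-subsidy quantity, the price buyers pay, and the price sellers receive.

Pre-subsidy: 163 - 0.125Q = 61/7 + (1/7)Q gives Q* = 576 and P* = 91.
With the subsidy, sellers receive Ps = Pb + 15 for each unit, where Pb is the price buyers pay.
On the curves, Pb = 163 - 0.125Q and Ps = 61/7 + (1/7)Q; the wedge Ps − Pb = 15 gives 61/7 + (1/7)Q − (163 - 0.125Q) = 15, so Q' = 632.
Then Pb = 163 − 0.125·632 = 84 and Ps = 61/7 + (1/7)·632 = 99.

Q' = 632; buyers pay €84; sellers receive €99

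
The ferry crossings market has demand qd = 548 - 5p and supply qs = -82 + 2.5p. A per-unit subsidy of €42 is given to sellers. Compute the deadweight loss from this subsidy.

Pre-subsidy: 548 - 5p = -82 + 2.5p gives p* = 84, q* = 128.
With the subsidy, sellers receive ps = pb + 42 for each unit, where pb is the price buyers pay.
Supply in terms of pb becomes qs = -82 + 2.5(pb + 42) = 23 + 2.5pb. Setting this equal to demand: 548 - 5pb = 23 + 2.5pb, so pb = 70.
Sellers receive ps = 70 + 42 = 112; q' = 548 − 5·70 = 198.
The subsidy expands output by 198 − 128 = 70 past the efficient level; on those units the gap between marginal cost and willingness to pay runs from 0 up to 42.
DWL = ½ × 42 × 70 = 1470.

Deadweight loss = €1470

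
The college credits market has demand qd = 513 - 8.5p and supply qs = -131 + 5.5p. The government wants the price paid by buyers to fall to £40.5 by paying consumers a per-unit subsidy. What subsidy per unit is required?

Required subsidy s = £14 per unit

At a buyer price of 40.5, quantity demanded is 513 − 8.5·40.5 = 168.75.
Sellers supply 168.75 only when they receive ps with -131 + 5.5·ps = 168.75, i.e. ps = 54.5.
s = ps − pb = 54.5 − 40.5 = 14.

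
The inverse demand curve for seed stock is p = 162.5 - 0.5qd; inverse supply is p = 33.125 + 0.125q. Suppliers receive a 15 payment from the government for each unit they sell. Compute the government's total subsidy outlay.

Pre-subsidy: 162.5 - 0.5q = 33.125 + 0.125q gives q* = 207 and p* = 59.
With the subsidy, sellers receive ps = pb + 15 for each unit, where pb is the price buyers pay.
On the curves, pb = 162.5 - 0.5q and ps = 33.125 + 0.125q; the wedge ps − pb = 15 gives 33.125 + 0.125q − (162.5 - 0.5q) = 15, so q' = 231.
Then pb = 162.5 − 0.5·231 = 47 and ps = 33.125 + 0.125·231 = 62.
Government outlay = subsidy × quantity = 15 × 231 = 3465.

Government cost = 3465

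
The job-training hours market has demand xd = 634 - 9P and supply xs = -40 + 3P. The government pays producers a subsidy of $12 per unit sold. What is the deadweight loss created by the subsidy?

Deadweight loss = $162

Pre-subsidy: 634 - 9P = -40 + 3P gives P* = 337/6, x* = 128.5.
With the subsidy, sellers receive Ps = Pb + 12 for each unit, where Pb is the price buyers pay.
Supply in terms of Pb becomes xs = -40 + 3(Pb + 12) = -4 + 3Pb. Setting this equal to demand: 634 - 9Pb = -4 + 3Pb, so Pb = 319/6.
Sellers receive Ps = 319/6 + 12 = 391/6; x' = 634 − 9·(319/6) = 155.5.
The subsidy expands output by 155.5 − 128.5 = 27 past the efficient level; on those units the gap between marginal cost and willingness to pay runs from 0 up to 12.
DWL = ½ × 12 × 27 = 162.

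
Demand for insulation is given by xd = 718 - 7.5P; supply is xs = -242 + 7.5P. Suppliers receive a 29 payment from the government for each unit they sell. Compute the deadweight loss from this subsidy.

Pre-subsidy: 718 - 7.5P = -242 + 7.5P gives P* = 64, x* = 238.
With the subsidy, sellers receive Ps = Pb + 29 for each unit, where Pb is the price buyers pay.
Supply in terms of Pb becomes xs = -242 + 7.5(Pb + 29) = -24.5 + 7.5Pb. Setting this equal to demand: 718 - 7.5Pb = -24.5 + 7.5Pb, so Pb = 49.5.
Sellers receive Ps = 49.5 + 29 = 78.5; x' = 718 − 7.5·49.5 = 346.75.
The subsidy expands output by 346.75 − 238 = 108.75 past the efficient level; on those units the gap between marginal cost and willingness to pay runs from 0 up to 29.
DWL = ½ × 29 × 108.75 = 1576.875.

Deadweight loss = 1576.875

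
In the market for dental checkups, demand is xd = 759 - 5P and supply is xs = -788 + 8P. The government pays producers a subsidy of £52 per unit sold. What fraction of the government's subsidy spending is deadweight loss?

DWL / government spending = 20/81

Pre-subsidy: 759 - 5P = -788 + 8P gives P* = 119, x* = 164.
With the subsidy, sellers receive Ps = Pb + 52 for each unit, where Pb is the price buyers pay.
Supply in terms of Pb becomes xs = -788 + 8(Pb + 52) = -372 + 8Pb. Setting this equal to demand: 759 - 5Pb = -372 + 8Pb, so Pb = 87.
Sellers receive Ps = 87 + 52 = 139; x' = 759 − 5·87 = 324.
ΔCS = ½(164 + 324)(119 − 87) = 7808; ΔPS = ½(164 + 324)(139 − 119) = 4880.
Government spending = 52 × 324 = 16848.
DWL = ½ × 52 × (324 − 164) = 4160; fraction = 4160 / 16848 = 20/81.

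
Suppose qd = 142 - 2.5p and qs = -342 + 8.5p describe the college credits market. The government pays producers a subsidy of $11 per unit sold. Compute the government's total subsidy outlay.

Pre-subsidy: 142 - 2.5p = -342 + 8.5p gives p* = 44, q* = 32.
With the subsidy, sellers receive ps = pb + 11 for each unit, where pb is the price buyers pay.
Supply in terms of pb becomes qs = -342 + 8.5(pb + 11) = -248.5 + 8.5pb. Setting this equal to demand: 142 - 2.5pb = -248.5 + 8.5pb, so pb = 35.5.
Sellers receive ps = 35.5 + 11 = 46.5; q' = 142 − 2.5·35.5 = 53.25.
Government outlay = subsidy × quantity = 11 × 53.25 = 585.75.

Government cost = $585.75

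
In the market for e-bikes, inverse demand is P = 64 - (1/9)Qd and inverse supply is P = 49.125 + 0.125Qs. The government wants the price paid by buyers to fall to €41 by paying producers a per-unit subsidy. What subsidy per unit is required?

Required subsidy s = €34 per unit

At a buyer price of 41, quantity demanded is 576 − 9·41 = 207.
Sellers supply 207 only when they receive Ps = 49.125 + 0.125·207 = 75.
s = Ps − Pb = 75 − 41 = 34.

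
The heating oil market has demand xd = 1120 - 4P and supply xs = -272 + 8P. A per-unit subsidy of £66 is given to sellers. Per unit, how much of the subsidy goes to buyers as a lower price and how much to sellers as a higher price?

Pre-subsidy: 1120 - 4P = -272 + 8P gives P* = 116, x* = 656.
With the subsidy, sellers receive Ps = Pb + 66 for each unit, where Pb is the price buyers pay.
Supply in terms of Pb becomes xs = -272 + 8(Pb + 66) = 256 + 8Pb. Setting this equal to demand: 1120 - 4Pb = 256 + 8Pb, so Pb = 72.
Sellers receive Ps = 72 + 66 = 138; x' = 1120 − 4·72 = 832.
Buyers' price falls by P* − Pb = 116 − 72 = 44; sellers' price rises by Ps − P* = 138 − 116 = 22.

Buyers gain £44 per unit; sellers gain £22 per unit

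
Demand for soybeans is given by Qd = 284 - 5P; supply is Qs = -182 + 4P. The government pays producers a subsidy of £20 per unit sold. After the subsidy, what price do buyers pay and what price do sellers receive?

Buyers pay 386/9; sellers receive 566/9

Pre-subsidy: 284 - 5P = -182 + 4P gives P* = 466/9, Q* = 226/9.
With the subsidy, sellers receive Ps = Pb + 20 for each unit, where Pb is the price buyers pay.
Supply in terms of Pb becomes Qs = -182 + 4(Pb + 20) = -102 + 4Pb. Setting this equal to demand: 284 - 5Pb = -102 + 4Pb, so Pb = 386/9.
Sellers receive Ps = 386/9 + 20 = 566/9; Q' = 284 − 5·(386/9) = 626/9.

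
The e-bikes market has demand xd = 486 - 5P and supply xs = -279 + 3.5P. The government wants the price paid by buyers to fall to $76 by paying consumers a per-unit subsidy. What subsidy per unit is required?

Required subsidy s = $34 per unit

At a buyer price of 76, quantity demanded is 486 − 5·76 = 106.
Sellers supply 106 only when they receive Ps with -279 + 3.5·Ps = 106, i.e. Ps = 110.
s = Ps − Pb = 110 − 76 = 34.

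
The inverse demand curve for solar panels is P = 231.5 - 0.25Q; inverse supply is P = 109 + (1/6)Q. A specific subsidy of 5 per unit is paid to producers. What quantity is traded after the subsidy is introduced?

Pre-subsidy: 231.5 - 0.25Q = 109 + (1/6)Q gives Q* = 294 and P* = 158.
With the subsidy, sellers receive Ps = Pb + 5 for each unit, where Pb is the price buyers pay.
On the curves, Pb = 231.5 - 0.25Q and Ps = 109 + (1/6)Q; the wedge Ps − Pb = 5 gives 109 + (1/6)Q − (231.5 - 0.25Q) = 5, so Q' = 306.
Then Pb = 231.5 − 0.25·306 = 155 and Ps = 109 + (1/6)·306 = 160.

Q' = 306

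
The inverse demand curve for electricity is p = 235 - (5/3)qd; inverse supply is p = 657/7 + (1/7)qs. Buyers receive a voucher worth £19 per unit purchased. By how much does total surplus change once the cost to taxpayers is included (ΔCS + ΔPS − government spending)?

Net change in total surplus = -£99.75

Pre-subsidy: 235 - (5/3)q = 657/7 + (1/7)q gives q* = 78 and p* = 105.
With the rebate, buyers effectively pay pb = ps − 19, where ps is the price sellers receive.
On the curves, pb = 235 - (5/3)q and ps = 657/7 + (1/7)q; the wedge ps − pb = 19 gives 657/7 + (1/7)q − (235 - (5/3)q) = 19, so q' = 88.5.
Then pb = 235 − (5/3)·88.5 = 87.5 and ps = 657/7 + (1/7)·88.5 = 106.5.
ΔCS = ½(78 + 88.5)(105 − 87.5) = 1456.875; ΔPS = ½(78 + 88.5)(106.5 − 105) = 124.875.
Government spending = 19 × 88.5 = 1681.5.
Net change = 1456.875 + 124.875 − 1681.5 = -99.75. The loss equals the DWL triangle ½·19·10.5.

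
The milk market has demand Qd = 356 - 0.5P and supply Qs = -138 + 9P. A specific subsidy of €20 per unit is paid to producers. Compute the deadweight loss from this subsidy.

Deadweight loss = 1800/19

Pre-subsidy: 356 - 0.5P = -138 + 9P gives P* = 52, Q* = 330.
With the subsidy, sellers receive Ps = Pb + 20 for each unit, where Pb is the price buyers pay.
Supply in terms of Pb becomes Qs = -138 + 9(Pb + 20) = 42 + 9Pb. Setting this equal to demand: 356 - 0.5Pb = 42 + 9Pb, so Pb = 628/19.
Sellers receive Ps = 628/19 + 20 = 1008/19; Q' = 356 − 0.5·(628/19) = 6450/19.
The subsidy expands output by 6450/19 − 330 = 180/19 past the efficient level; on those units the gap between marginal cost and willingness to pay runs from 0 up to 20.
DWL = ½ × 20 × 180/19 = 1800/19.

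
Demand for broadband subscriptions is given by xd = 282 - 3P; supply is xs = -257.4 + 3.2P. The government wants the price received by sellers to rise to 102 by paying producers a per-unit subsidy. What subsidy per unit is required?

At a seller price of 102, quantity supplied is -257.4 + 3.2·102 = 69.
Buyers absorb 69 only when they pay Pb with 282 − 3·Pb = 69, i.e. Pb = 71.
s = Ps − Pb = 102 − 71 = 31.

Required subsidy s = 31 per unit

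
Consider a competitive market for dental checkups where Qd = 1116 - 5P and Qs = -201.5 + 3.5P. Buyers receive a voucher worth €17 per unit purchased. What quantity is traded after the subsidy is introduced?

Pre-subsidy: 1116 - 5P = -201.5 + 3.5P gives P* = 155, Q* = 341.
With the rebate, buyers effectively pay Pb = Ps − 17, where Ps is the price sellers receive.
Demand in terms of Ps becomes Qd = 1116 − 5(Ps − 17) = 1201 - 5Ps. Setting this equal to supply: 1201 - 5Ps = -201.5 + 3.5Ps, so Ps = 165.
Buyers pay Pb = 165 − 17 = 148; Q' = -201.5 + 3.5·165 = 376.

Q' = 376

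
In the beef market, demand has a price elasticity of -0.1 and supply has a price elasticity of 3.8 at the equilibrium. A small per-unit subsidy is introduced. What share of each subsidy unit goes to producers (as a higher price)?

Producer share = 1/39

For a small subsidy around the equilibrium, the benefit split depends on the relative slopes, which at a point are proportional to the elasticities.
Buyer share = εs/(εs + |εd|) = 3.8/(3.8 + 0.1) = 38/39; seller share = |εd|/(εs + |εd|) = 1/39.
So producers capture 1/39 of the subsidy.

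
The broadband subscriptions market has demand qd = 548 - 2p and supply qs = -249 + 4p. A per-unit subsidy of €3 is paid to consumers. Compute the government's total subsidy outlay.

Pre-subsidy: 548 - 2p = -249 + 4p gives p* = 797/6, q* = 847/3.
With the rebate, buyers effectively pay pb = ps − 3, where ps is the price sellers receive.
Demand in terms of ps becomes qd = 548 − 2(ps − 3) = 554 - 2ps. Setting this equal to supply: 554 - 2ps = -249 + 4ps, so ps = 803/6.
Buyers pay pb = 803/6 − 3 = 785/6; q' = -249 + 4·(803/6) = 859/3.
Government outlay = subsidy × quantity = 3 × 859/3 = 859.

Government cost = €859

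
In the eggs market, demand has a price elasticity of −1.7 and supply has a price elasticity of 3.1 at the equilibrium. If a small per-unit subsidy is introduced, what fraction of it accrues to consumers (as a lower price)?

Consumer share = 31/48

For a small subsidy around the equilibrium, the benefit split depends on the relative slopes, which at a point are proportional to the elasticities.
Buyer share = εs/(εs + |εd|) = 3.1/(3.1 + 1.7) = 31/48; seller share = |εd|/(εs + |εd|) = 17/48.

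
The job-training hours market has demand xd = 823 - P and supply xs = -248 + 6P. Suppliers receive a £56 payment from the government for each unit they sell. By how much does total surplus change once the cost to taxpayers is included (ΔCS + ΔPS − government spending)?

Net change in total surplus = -£1344

Pre-subsidy: 823 - P = -248 + 6P gives P* = 153, x* = 670.
With the subsidy, sellers receive Ps = Pb + 56 for each unit, where Pb is the price buyers pay.
Supply in terms of Pb becomes xs = -248 + 6(Pb + 56) = 88 + 6Pb. Setting this equal to demand: 823 - Pb = 88 + 6Pb, so Pb = 105.
Sellers receive Ps = 105 + 56 = 161; x' = 823 − 1·105 = 718.
ΔCS = ½(670 + 718)(153 − 105) = 33312; ΔPS = ½(670 + 718)(161 − 153) = 5552.
Government spending = 56 × 718 = 40208.
Net change = 33312 + 5552 − 40208 = -1344. The loss equals the DWL triangle ½·56·48.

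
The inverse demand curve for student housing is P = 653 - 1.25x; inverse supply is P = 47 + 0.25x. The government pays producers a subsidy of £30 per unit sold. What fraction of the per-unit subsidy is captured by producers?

Producer share = 1/6

Pre-subsidy: 653 - 1.25x = 47 + 0.25x gives x* = 404 and P* = 148.
With the subsidy, sellers receive Ps = Pb + 30 for each unit, where Pb is the price buyers pay.
On the curves, Pb = 653 - 1.25x and Ps = 47 + 0.25x; the wedge Ps − Pb = 30 gives 47 + 0.25x − (653 - 1.25x) = 30, so x' = 424.
Then Pb = 653 − 1.25·424 = 123 and Ps = 47 + 0.25·424 = 153.
Buyers' price falls by P* − Pb = 148 − 123 = 25; sellers' price rises by Ps − P* = 153 − 148 = 5.
So producers capture 5/30 = 1/6 of each unit of subsidy.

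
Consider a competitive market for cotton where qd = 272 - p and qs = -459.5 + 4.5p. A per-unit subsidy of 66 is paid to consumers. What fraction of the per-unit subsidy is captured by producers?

Pre-subsidy: 272 - p = -459.5 + 4.5p gives p* = 133, q* = 139.
With the rebate, buyers effectively pay pb = ps − 66, where ps is the price sellers receive.
Demand in terms of ps becomes qd = 272 − 1(ps − 66) = 338 - ps. Setting this equal to supply: 338 - ps = -459.5 + 4.5ps, so ps = 145.
Buyers pay pb = 145 − 66 = 79; q' = -459.5 + 4.5·145 = 193.
Buyers' price falls by p* − pb = 133 − 79 = 54; sellers' price rises by ps − p* = 145 − 133 = 12.
So producers capture 12/66 = 2/11 of each unit of subsidy.

Producer share = 2/11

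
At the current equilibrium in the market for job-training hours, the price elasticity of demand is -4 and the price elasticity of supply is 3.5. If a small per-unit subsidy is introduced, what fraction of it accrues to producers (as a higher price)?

Producer share = 8/15

For a small subsidy around the equilibrium, the benefit split depends on the relative slopes, which at a point are proportional to the elasticities.
Buyer share = εs/(εs + |εd|) = 3.5/(3.5 + 4) = 7/15; seller share = |εd|/(εs + |εd|) = 8/15.
So producers capture 8/15 of the subsidy.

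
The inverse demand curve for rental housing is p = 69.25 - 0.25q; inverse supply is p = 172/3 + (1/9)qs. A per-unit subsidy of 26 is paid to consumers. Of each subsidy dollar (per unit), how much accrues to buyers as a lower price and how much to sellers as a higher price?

Pre-subsidy: 69.25 - 0.25q = 172/3 + (1/9)q gives q* = 33 and p* = 61.
With the rebate, buyers effectively pay pb = ps − 26, where ps is the price sellers receive.
On the curves, pb = 69.25 - 0.25q and ps = 172/3 + (1/9)q; the wedge ps − pb = 26 gives 172/3 + (1/9)q − (69.25 - 0.25q) = 26, so q' = 105.
Then pb = 69.25 − 0.25·105 = 43 and ps = 172/3 + (1/9)·105 = 69.
Buyers' price falls by p* − pb = 61 − 43 = 18; sellers' price rises by ps − p* = 69 − 61 = 8.

Buyers gain 18 per unit; sellers gain 8 per unit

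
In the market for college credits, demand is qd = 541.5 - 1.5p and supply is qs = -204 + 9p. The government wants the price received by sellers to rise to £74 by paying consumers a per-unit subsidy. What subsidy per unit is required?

At a seller price of 74, quantity supplied is -204 + 9·74 = 462.
Buyers absorb 462 only when they pay pb with 541.5 − 1.5·pb = 462, i.e. pb = 53.
s = ps − pb = 74 − 53 = 21.

Required subsidy s = £21 per unit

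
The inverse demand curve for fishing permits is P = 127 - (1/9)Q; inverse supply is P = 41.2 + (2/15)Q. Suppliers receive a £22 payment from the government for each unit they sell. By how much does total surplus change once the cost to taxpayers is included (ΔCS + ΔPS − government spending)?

Net change in total surplus = -£990

Pre-subsidy: 127 - (1/9)Q = 41.2 + (2/15)Q gives Q* = 351 and P* = 88.
With the subsidy, sellers receive Ps = Pb + 22 for each unit, where Pb is the price buyers pay.
On the curves, Pb = 127 - (1/9)Q and Ps = 41.2 + (2/15)Q; the wedge Ps − Pb = 22 gives 41.2 + (2/15)Q − (127 - (1/9)Q) = 22, so Q' = 441.
Then Pb = 127 − (1/9)·441 = 78 and Ps = 41.2 + (2/15)·441 = 100.
ΔCS = ½(351 + 441)(88 − 78) = 3960; ΔPS = ½(351 + 441)(100 − 88) = 4752.
Government spending = 22 × 441 = 9702.
Net change = 3960 + 4752 − 9702 = -990. The loss equals the DWL triangle ½·22·90.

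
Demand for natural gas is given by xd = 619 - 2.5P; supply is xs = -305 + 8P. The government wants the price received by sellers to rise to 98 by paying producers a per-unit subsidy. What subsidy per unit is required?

Required subsidy s = 42 per unit

At a seller price of 98, quantity supplied is -305 + 8·98 = 479.
Buyers absorb 479 only when they pay Pb with 619 − 2.5·Pb = 479, i.e. Pb = 56.
s = Ps − Pb = 98 − 56 = 42.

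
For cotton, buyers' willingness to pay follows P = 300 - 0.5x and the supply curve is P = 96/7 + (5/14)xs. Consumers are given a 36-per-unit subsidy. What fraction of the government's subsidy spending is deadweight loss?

DWL / government spending = 21/376

Pre-subsidy: 300 - 0.5x = 96/7 + (5/14)x gives x* = 334 and P* = 133.
With the rebate, buyers effectively pay Pb = Ps − 36, where Ps is the price sellers receive.
On the curves, Pb = 300 - 0.5x and Ps = 96/7 + (5/14)x; the wedge Ps − Pb = 36 gives 96/7 + (5/14)x − (300 - 0.5x) = 36, so x' = 376.
Then Pb = 300 − 0.5·376 = 112 and Ps = 96/7 + (5/14)·376 = 148.
ΔCS = ½(334 + 376)(133 − 112) = 7455; ΔPS = ½(334 + 376)(148 − 133) = 5325.
Government spending = 36 × 376 = 13536.
DWL = ½ × 36 × (376 − 334) = 756; fraction = 756 / 13536 = 21/376.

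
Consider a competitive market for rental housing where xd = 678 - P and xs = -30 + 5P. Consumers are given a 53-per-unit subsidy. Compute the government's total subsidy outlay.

Government cost = 192125/6

Pre-subsidy: 678 - P = -30 + 5P gives P* = 118, x* = 560.
With the rebate, buyers effectively pay Pb = Ps − 53, where Ps is the price sellers receive.
Demand in terms of Ps becomes xd = 678 − 1(Ps − 53) = 731 - Ps. Setting this equal to supply: 731 - Ps = -30 + 5Ps, so Ps = 761/6.
Buyers pay Pb = 761/6 − 53 = 443/6; x' = -30 + 5·(761/6) = 3625/6.
Government outlay = subsidy × quantity = 53 × 3625/6 = 192125/6.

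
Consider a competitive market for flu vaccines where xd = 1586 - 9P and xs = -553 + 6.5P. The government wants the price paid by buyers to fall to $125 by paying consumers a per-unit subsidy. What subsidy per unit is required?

Required subsidy s = $31 per unit

At a buyer price of 125, quantity demanded is 1586 − 9·125 = 461.
Sellers supply 461 only when they receive Ps with -553 + 6.5·Ps = 461, i.e. Ps = 156.
s = Ps − Pb = 156 − 125 = 31.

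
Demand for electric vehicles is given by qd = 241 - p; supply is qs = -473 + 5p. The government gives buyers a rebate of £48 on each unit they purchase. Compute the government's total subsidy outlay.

Government cost = £7776

Pre-subsidy: 241 - p = -473 + 5p gives p* = 119, q* = 122.
With the rebate, buyers effectively pay pb = ps − 48, where ps is the price sellers receive.
Demand in terms of ps becomes qd = 241 − 1(ps − 48) = 289 - ps. Setting this equal to supply: 289 - ps = -473 + 5ps, so ps = 127.
Buyers pay pb = 127 − 48 = 79; q' = -473 + 5·127 = 162.
Government outlay = subsidy × quantity = 48 × 162 = 7776.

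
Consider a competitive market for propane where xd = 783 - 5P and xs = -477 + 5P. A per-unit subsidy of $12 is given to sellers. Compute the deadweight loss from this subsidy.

Deadweight loss = $180

Pre-subsidy: 783 - 5P = -477 + 5P gives P* = 126, x* = 153.
With the subsidy, sellers receive Ps = Pb + 12 for each unit, where Pb is the price buyers pay.
Supply in terms of Pb becomes xs = -477 + 5(Pb + 12) = -417 + 5Pb. Setting this equal to demand: 783 - 5Pb = -417 + 5Pb, so Pb = 120.
Sellers receive Ps = 120 + 12 = 132; x' = 783 − 5·120 = 183.
The subsidy expands output by 183 − 153 = 30 past the efficient level; on those units the gap between marginal cost and willingness to pay runs from 0 up to 12.
DWL = ½ × 12 × 30 = 180.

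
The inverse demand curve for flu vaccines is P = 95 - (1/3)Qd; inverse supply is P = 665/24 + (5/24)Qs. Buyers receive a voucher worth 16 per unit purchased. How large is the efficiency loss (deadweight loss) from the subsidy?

Deadweight loss = 3072/13

Pre-subsidy: 95 - (1/3)Q = 665/24 + (5/24)Q gives Q* = 1615/13 and P* = 2090/39.
With the rebate, buyers effectively pay Pb = Ps − 16, where Ps is the price sellers receive.
On the curves, Pb = 95 - (1/3)Q and Ps = 665/24 + (5/24)Q; the wedge Ps − Pb = 16 gives 665/24 + (5/24)Q − (95 - (1/3)Q) = 16, so Q' = 1999/13.
Then Pb = 95 − (1/3)·(1999/13) = 1706/39 and Ps = 665/24 + (5/24)·(1999/13) = 2330/39.
The subsidy expands output by 1999/13 − 1615/13 = 384/13 past the efficient level; on those units the gap between marginal cost and willingness to pay runs from 0 up to 16.
DWL = ½ × 16 × 384/13 = 3072/13.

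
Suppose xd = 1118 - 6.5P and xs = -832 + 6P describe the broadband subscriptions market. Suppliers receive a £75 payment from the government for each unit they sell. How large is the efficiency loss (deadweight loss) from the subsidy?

Pre-subsidy: 1118 - 6.5P = -832 + 6P gives P* = 156, x* = 104.
With the subsidy, sellers receive Ps = Pb + 75 for each unit, where Pb is the price buyers pay.
Supply in terms of Pb becomes xs = -832 + 6(Pb + 75) = -382 + 6Pb. Setting this equal to demand: 1118 - 6.5Pb = -382 + 6Pb, so Pb = 120.
Sellers receive Ps = 120 + 75 = 195; x' = 1118 − 6.5·120 = 338.
The subsidy expands output by 338 − 104 = 234 past the efficient level; on those units the gap between marginal cost and willingness to pay runs from 0 up to 75.
DWL = ½ × 75 × 234 = 8775.

Deadweight loss = £8775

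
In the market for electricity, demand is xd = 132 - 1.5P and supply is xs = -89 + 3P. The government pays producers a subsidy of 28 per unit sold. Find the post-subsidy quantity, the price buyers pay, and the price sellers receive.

x' = 259/3; buyers pay 274/9; sellers receive 526/9

Pre-subsidy: 132 - 1.5P = -89 + 3P gives P* = 442/9, x* = 175/3.
With the subsidy, sellers receive Ps = Pb + 28 for each unit, where Pb is the price buyers pay.
Supply in terms of Pb becomes xs = -89 + 3(Pb + 28) = -5 + 3Pb. Setting this equal to demand: 132 - 1.5Pb = -5 + 3Pb, so Pb = 274/9.
Sellers receive Ps = 274/9 + 28 = 526/9; x' = 132 − 1.5·(274/9) = 259/3.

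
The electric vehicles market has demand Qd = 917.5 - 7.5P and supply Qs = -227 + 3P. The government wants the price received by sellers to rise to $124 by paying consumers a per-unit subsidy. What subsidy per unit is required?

At a seller price of 124, quantity supplied is -227 + 3·124 = 145.
Buyers absorb 145 only when they pay Pb with 917.5 − 7.5·Pb = 145, i.e. Pb = 103.
s = Ps − Pb = 124 − 103 = 21.

Required subsidy s = $21 per unit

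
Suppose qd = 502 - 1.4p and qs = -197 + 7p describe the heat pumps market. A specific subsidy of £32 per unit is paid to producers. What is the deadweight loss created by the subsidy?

Pre-subsidy: 502 - 1.4p = -197 + 7p gives p* = 1165/14, q* = 385.5.
With the subsidy, sellers receive ps = pb + 32 for each unit, where pb is the price buyers pay.
Supply in terms of pb becomes qs = -197 + 7(pb + 32) = 27 + 7pb. Setting this equal to demand: 502 - 1.4pb = 27 + 7pb, so pb = 2375/42.
Sellers receive ps = 2375/42 + 32 = 3719/42; q' = 502 − 1.4·(2375/42) = 2537/6.
The subsidy expands output by 2537/6 − 385.5 = 112/3 past the efficient level; on those units the gap between marginal cost and willingness to pay runs from 0 up to 32.
DWL = ½ × 32 × 112/3 = 1792/3.

Deadweight loss = 1792/3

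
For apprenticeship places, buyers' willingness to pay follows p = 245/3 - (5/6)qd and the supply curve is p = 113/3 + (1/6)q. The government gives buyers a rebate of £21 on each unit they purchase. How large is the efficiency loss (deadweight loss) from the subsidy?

Deadweight loss = £220.5

Pre-subsidy: 245/3 - (5/6)q = 113/3 + (1/6)q gives q* = 44 and p* = 45.
With the rebate, buyers effectively pay pb = ps − 21, where ps is the price sellers receive.
On the curves, pb = 245/3 - (5/6)q and ps = 113/3 + (1/6)q; the wedge ps − pb = 21 gives 113/3 + (1/6)q − (245/3 - (5/6)q) = 21, so q' = 65.
Then pb = 245/3 − (5/6)·65 = 27.5 and ps = 113/3 + (1/6)·65 = 48.5.
The subsidy expands output by 65 − 44 = 21 past the efficient level; on those units the gap between marginal cost and willingness to pay runs from 0 up to 21.
DWL = ½ × 21 × 21 = 220.5.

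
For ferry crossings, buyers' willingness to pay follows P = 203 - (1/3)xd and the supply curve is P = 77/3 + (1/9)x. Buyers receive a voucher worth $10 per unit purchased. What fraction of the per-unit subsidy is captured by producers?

Pre-subsidy: 203 - (1/3)x = 77/3 + (1/9)x gives x* = 399 and P* = 70.
With the rebate, buyers effectively pay Pb = Ps − 10, where Ps is the price sellers receive.
On the curves, Pb = 203 - (1/3)x and Ps = 77/3 + (1/9)x; the wedge Ps − Pb = 10 gives 77/3 + (1/9)x − (203 - (1/3)x) = 10, so x' = 421.5.
Then Pb = 203 − (1/3)·421.5 = 62.5 and Ps = 77/3 + (1/9)·421.5 = 72.5.
Buyers' price falls by P* − Pb = 70 − 62.5 = 7.5; sellers' price rises by Ps − P* = 72.5 − 70 = 2.5.
So producers capture 2.5/10 = 0.25 of each unit of subsidy.

Producer share = 0.25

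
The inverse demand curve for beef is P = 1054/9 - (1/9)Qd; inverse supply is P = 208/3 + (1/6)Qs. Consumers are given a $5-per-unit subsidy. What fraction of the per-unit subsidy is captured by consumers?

Consumer share = 0.4

Pre-subsidy: 1054/9 - (1/9)Q = 208/3 + (1/6)Q gives Q* = 172 and P* = 98.
With the rebate, buyers effectively pay Pb = Ps − 5, where Ps is the price sellers receive.
On the curves, Pb = 1054/9 - (1/9)Q and Ps = 208/3 + (1/6)Q; the wedge Ps − Pb = 5 gives 208/3 + (1/6)Q − (1054/9 - (1/9)Q) = 5, so Q' = 190.
Then Pb = 1054/9 − (1/9)·190 = 96 and Ps = 208/3 + (1/6)·190 = 101.
Buyers' price falls by P* − Pb = 98 − 96 = 2; sellers' price rises by Ps − P* = 101 − 98 = 3.
So consumers capture 2/5 = 0.4 of each unit of subsidy.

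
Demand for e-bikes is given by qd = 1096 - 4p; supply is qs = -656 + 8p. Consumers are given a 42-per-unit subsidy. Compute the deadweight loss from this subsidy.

Pre-subsidy: 1096 - 4p = -656 + 8p gives p* = 146, q* = 512.
With the rebate, buyers effectively pay pb = ps − 42, where ps is the price sellers receive.
Demand in terms of ps becomes qd = 1096 − 4(ps − 42) = 1264 - 4ps. Setting this equal to supply: 1264 - 4ps = -656 + 8ps, so ps = 160.
Buyers pay pb = 160 − 42 = 118; q' = -656 + 8·160 = 624.
The subsidy expands output by 624 − 512 = 112 past the efficient level; on those units the gap between marginal cost and willingness to pay runs from 0 up to 42.
DWL = ½ × 42 × 112 = 2352.

Deadweight loss = 2352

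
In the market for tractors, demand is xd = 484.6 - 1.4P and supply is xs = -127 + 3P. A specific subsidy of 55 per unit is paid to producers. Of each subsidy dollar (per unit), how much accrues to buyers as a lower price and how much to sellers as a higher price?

Buyers gain 37.5 per unit; sellers gain 17.5 per unit

Pre-subsidy: 484.6 - 1.4P = -127 + 3P gives P* = 139, x* = 290.
With the subsidy, sellers receive Ps = Pb + 55 for each unit, where Pb is the price buyers pay.
Supply in terms of Pb becomes xs = -127 + 3(Pb + 55) = 38 + 3Pb. Setting this equal to demand: 484.6 - 1.4Pb = 38 + 3Pb, so Pb = 101.5.
Sellers receive Ps = 101.5 + 55 = 156.5; x' = 484.6 − 1.4·101.5 = 342.5.
Buyers' price falls by P* − Pb = 139 − 101.5 = 37.5; sellers' price rises by Ps − P* = 156.5 − 139 = 17.5.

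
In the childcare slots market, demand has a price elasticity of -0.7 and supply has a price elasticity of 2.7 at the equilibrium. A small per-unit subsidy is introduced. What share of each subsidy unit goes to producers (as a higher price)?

Producer share = 7/34

For a small subsidy around the equilibrium, the benefit split depends on the relative slopes, which at a point are proportional to the elasticities.
Buyer share = εs/(εs + |εd|) = 2.7/(2.7 + 0.7) = 27/34; seller share = |εd|/(εs + |εd|) = 7/34.
So producers capture 7/34 of the subsidy.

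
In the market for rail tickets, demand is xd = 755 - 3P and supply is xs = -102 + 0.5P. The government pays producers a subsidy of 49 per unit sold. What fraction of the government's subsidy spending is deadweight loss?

Pre-subsidy: 755 - 3P = -102 + 0.5P gives P* = 1714/7, x* = 143/7.
With the subsidy, sellers receive Ps = Pb + 49 for each unit, where Pb is the price buyers pay.
Supply in terms of Pb becomes xs = -102 + 0.5(Pb + 49) = -77.5 + 0.5Pb. Setting this equal to demand: 755 - 3Pb = -77.5 + 0.5Pb, so Pb = 1665/7.
Sellers receive Ps = 1665/7 + 49 = 2008/7; x' = 755 − 3·(1665/7) = 290/7.
ΔCS = ½(143/7 + 290/7)(1714/7 − 1665/7) = 216.5; ΔPS = ½(143/7 + 290/7)(2008/7 − 1714/7) = 1299.
Government spending = 49 × 290/7 = 2030.
DWL = ½ × 49 × (290/7 − 143/7) = 514.5; fraction = 514.5 / 2030 = 147/580.

DWL / government spending = 147/580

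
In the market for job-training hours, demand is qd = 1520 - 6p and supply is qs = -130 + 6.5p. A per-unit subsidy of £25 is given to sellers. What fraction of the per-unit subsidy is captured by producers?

Producer share = 0.48

Pre-subsidy: 1520 - 6p = -130 + 6.5p gives p* = 132, q* = 728.
With the subsidy, sellers receive ps = pb + 25 for each unit, where pb is the price buyers pay.
Supply in terms of pb becomes qs = -130 + 6.5(pb + 25) = 32.5 + 6.5pb. Setting this equal to demand: 1520 - 6pb = 32.5 + 6.5pb, so pb = 119.
Sellers receive ps = 119 + 25 = 144; q' = 1520 − 6·119 = 806.
Buyers' price falls by p* − pb = 132 − 119 = 13; sellers' price rises by ps − p* = 144 − 132 = 12.
So producers capture 12/25 = 0.48 of each unit of subsidy.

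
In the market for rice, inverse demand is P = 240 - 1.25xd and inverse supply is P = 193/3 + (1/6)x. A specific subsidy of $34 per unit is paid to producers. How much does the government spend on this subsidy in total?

Government cost = $5032

Pre-subsidy: 240 - 1.25x = 193/3 + (1/6)x gives x* = 124 and P* = 85.
With the subsidy, sellers receive Ps = Pb + 34 for each unit, where Pb is the price buyers pay.
On the curves, Pb = 240 - 1.25x and Ps = 193/3 + (1/6)x; the wedge Ps − Pb = 34 gives 193/3 + (1/6)x − (240 - 1.25x) = 34, so x' = 148.
Then Pb = 240 − 1.25·148 = 55 and Ps = 193/3 + (1/6)·148 = 89.
Government outlay = subsidy × quantity = 34 × 148 = 5032.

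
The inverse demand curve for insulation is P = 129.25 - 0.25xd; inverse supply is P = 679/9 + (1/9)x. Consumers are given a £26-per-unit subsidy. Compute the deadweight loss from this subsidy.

Pre-subsidy: 129.25 - 0.25x = 679/9 + (1/9)x gives x* = 149 and P* = 92.
With the rebate, buyers effectively pay Pb = Ps − 26, where Ps is the price sellers receive.
On the curves, Pb = 129.25 - 0.25x and Ps = 679/9 + (1/9)x; the wedge Ps − Pb = 26 gives 679/9 + (1/9)x − (129.25 - 0.25x) = 26, so x' = 221.
Then Pb = 129.25 − 0.25·221 = 74 and Ps = 679/9 + (1/9)·221 = 100.
The subsidy expands output by 221 − 149 = 72 past the efficient level; on those units the gap between marginal cost and willingness to pay runs from 0 up to 26.
DWL = ½ × 26 × 72 = 936.

Deadweight loss = £936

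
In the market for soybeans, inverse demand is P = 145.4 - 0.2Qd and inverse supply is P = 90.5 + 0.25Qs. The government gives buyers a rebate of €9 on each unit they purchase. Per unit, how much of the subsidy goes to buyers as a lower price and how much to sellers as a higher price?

Buyers gain €4 per unit; sellers gain €5 per unit

Pre-subsidy: 145.4 - 0.2Q = 90.5 + 0.25Q gives Q* = 122 and P* = 121.
With the rebate, buyers effectively pay Pb = Ps − 9, where Ps is the price sellers receive.
On the curves, Pb = 145.4 - 0.2Q and Ps = 90.5 + 0.25Q; the wedge Ps − Pb = 9 gives 90.5 + 0.25Q − (145.4 - 0.2Q) = 9, so Q' = 142.
Then Pb = 145.4 − 0.2·142 = 117 and Ps = 90.5 + 0.25·142 = 126.
Buyers' price falls by P* − Pb = 121 − 117 = 4; sellers' price rises by Ps − P* = 126 − 121 = 5.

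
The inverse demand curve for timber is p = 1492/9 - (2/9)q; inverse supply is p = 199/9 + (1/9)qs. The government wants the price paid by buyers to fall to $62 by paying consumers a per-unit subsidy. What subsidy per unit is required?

At a buyer price of 62, quantity demanded is 746 − 4.5·62 = 467.
Sellers supply 467 only when they receive ps = 199/9 + (1/9)·467 = 74.
s = ps − pb = 74 − 62 = 12.

Required subsidy s = $12 per unit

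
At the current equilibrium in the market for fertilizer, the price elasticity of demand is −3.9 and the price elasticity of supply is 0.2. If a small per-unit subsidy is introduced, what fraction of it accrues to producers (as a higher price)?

Producer share = 39/41

For a small subsidy around the equilibrium, the benefit split depends on the relative slopes, which at a point are proportional to the elasticities.
Buyer share = εs/(εs + |εd|) = 0.2/(0.2 + 3.9) = 2/41; seller share = |εd|/(εs + |εd|) = 39/41.
So producers capture 39/41 of the subsidy.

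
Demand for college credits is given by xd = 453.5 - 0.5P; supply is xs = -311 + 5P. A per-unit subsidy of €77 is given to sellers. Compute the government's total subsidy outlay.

Government cost = €32263

Pre-subsidy: 453.5 - 0.5P = -311 + 5P gives P* = 139, x* = 384.
With the subsidy, sellers receive Ps = Pb + 77 for each unit, where Pb is the price buyers pay.
Supply in terms of Pb becomes xs = -311 + 5(Pb + 77) = 74 + 5Pb. Setting this equal to demand: 453.5 - 0.5Pb = 74 + 5Pb, so Pb = 69.
Sellers receive Ps = 69 + 77 = 146; x' = 453.5 − 0.5·69 = 419.
Government outlay = subsidy × quantity = 77 × 419 = 32263.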